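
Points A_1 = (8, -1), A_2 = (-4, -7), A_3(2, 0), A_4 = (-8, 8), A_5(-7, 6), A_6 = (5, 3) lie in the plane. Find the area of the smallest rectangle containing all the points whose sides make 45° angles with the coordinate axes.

237.5

In coordinates u = x + y, v = x − y the rectangle is axis-aligned; the map (x,y)→(u,v) scales areas by 2.
u-values: 7, -11, 2, 0, -1, 8; range = 8 − (-11) = 19.
v-values: 9, 3, 2, -16, -13, 2; range = 9 − (-16) = 25.
Area = (19 × 25) / 2 = 237.5.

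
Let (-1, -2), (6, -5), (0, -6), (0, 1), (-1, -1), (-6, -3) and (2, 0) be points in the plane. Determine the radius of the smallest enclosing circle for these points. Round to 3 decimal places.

6.083

A smallest enclosing disk is always determined by at most three of the input points on its boundary.
The farthest pair is (6, -5)–(-6, -3) with squared distance 148. The circle on this segment as diameter has centre (0, -4) and r² = 148/4 = 37.
Check (-1, -2): distance² to centre = 5 ≤ 37, so it lies inside.
All remaining points lie in this disk, and no smaller disk contains both endpoints, so this is the minimum enclosing circle.
r = √37 ≈ 6.083.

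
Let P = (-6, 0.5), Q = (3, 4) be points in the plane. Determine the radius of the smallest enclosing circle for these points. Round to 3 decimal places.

The smallest circle enclosing two points has them as diameter endpoints.
Centre = midpoint = (-1.5, 2.25); r² = |PQ|²/4 = 93.25/4 = 23.3125.
r = √(23.3125) ≈ 4.828.

4.828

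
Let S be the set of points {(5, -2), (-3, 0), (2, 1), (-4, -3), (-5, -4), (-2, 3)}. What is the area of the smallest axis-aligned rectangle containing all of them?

x ranges over [-5, 5], width 10.
y ranges over [-4, 3], height 7.
Area = 10 × 7 = 70.

70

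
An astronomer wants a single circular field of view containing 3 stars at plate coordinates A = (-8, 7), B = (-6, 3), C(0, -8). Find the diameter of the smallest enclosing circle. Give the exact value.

17

Side lengths²: AB² = 20, AC² = 289, BC² = 157.
Since AC² = 289 ≥ 157 + 20 = 177, the angle opposite AC is not acute, so the smallest enclosing circle has AC as diameter.
Centre = midpoint of AC = (-4, -0.5), r² = 289/4 = 72.25.
Diameter = 2r = 2√(72.25) = 17.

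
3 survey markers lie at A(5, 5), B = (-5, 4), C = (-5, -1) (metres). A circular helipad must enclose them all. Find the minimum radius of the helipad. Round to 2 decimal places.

5.83

Side lengths²: AB² = 101, AC² = 136, BC² = 25.
Since AC² = 136 ≥ 101 + 25 = 126, the angle opposite AC is not acute, so the smallest enclosing circle has AC as diameter.
Centre = midpoint of AC = (0, 2), r² = 136/4 = 34.
r = √34 ≈ 5.83.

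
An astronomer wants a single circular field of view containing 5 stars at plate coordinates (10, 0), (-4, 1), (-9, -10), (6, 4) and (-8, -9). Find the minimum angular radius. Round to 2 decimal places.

A smallest enclosing disk is always determined by at most three of the input points on its boundary.
The farthest pair is (10, 0)–(-9, -10) with squared distance 461. The circle on this segment as diameter has centre (0.5, -5) and r² = 461/4 = 115.25.
Check (-4, 1): distance² to centre = 56.25 ≤ 115.25, so it lies inside.
All remaining points lie in this disk, and no smaller disk contains both endpoints, so this is the minimum enclosing circle.
r = √(115.25) ≈ 10.74.

10.74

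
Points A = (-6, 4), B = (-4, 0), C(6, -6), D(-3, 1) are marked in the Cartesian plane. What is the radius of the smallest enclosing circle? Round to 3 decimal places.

The farthest pair is A–C with squared distance 244. The circle on this segment as diameter has centre (0, -1) and r² = 244/4 = 61.
Check B: distance² to centre = 17 ≤ 61, so it lies inside.
All remaining points lie in this disk, and no smaller disk contains both endpoints, so this is the minimum enclosing circle.
r = √61 ≈ 7.810.

7.810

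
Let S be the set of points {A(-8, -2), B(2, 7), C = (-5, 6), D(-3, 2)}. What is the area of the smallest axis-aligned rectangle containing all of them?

90

x ranges over [-8, 2], width 10.
y ranges over [-2, 7], height 9.
Area = 10 × 9 = 90.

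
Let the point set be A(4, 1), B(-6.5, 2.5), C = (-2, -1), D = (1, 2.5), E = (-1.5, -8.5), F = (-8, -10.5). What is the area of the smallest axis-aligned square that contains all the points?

The bounding box has width 12 and height 13.
An axis-aligned square enclosing the set must have side ≥ max(width, height).
So the minimum side is max(12, 13) = 13.
Area = 13² = 169.

169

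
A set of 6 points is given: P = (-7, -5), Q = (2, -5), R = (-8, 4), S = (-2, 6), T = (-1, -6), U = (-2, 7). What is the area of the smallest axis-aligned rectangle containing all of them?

130

x ranges over [-8, 2], width 10.
y ranges over [-6, 7], height 13.
Area = 10 × 13 = 130.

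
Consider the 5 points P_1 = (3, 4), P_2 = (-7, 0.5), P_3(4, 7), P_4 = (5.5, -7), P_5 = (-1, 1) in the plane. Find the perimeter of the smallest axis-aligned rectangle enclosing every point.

Width = max x − min x = 5.5 − (-7) = 12.5.
Height = max y − min y = 7 − (-7) = 14.
Perimeter = 2(12.5 + 14) = 53.

53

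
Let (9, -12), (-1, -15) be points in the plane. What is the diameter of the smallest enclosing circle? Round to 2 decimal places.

10.44

The smallest circle enclosing two points has them as diameter endpoints.
Centre = midpoint = (4, -13.5); r² = |(9, -12)−(-1, -15)|²/4 = 109/4 = 27.25.
Diameter = 2r = 2√(27.25) ≈ 10.44.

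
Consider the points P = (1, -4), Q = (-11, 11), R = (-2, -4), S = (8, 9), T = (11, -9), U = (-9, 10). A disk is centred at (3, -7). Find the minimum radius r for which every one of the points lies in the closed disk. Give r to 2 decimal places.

22.80

The required radius is the distance from (3, -7) to the farthest point.
Squared distances: 13, 520, 34, 281, 68, 433.
Maximum is 520, attained at Q.
r = √520 ≈ 22.80.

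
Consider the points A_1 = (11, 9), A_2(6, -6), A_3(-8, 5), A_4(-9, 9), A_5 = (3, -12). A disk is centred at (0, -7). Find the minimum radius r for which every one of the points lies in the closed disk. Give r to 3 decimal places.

19.416

The required radius is the distance from (0, -7) to the farthest point.
Squared distances: 377, 37, 208, 337, 34.
Maximum is 377, attained at A_1.
r = √377 ≈ 19.416.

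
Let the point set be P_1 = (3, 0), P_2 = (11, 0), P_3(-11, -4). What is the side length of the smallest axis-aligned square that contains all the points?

The bounding box has width 22 and height 4.
An axis-aligned square enclosing the set must have side ≥ max(width, height).
So the minimum side is max(22, 4) = 22.

22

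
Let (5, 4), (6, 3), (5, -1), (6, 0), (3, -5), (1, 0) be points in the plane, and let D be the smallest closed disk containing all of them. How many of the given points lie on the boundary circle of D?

2

A smallest enclosing disk is always determined by at most three of the input points on its boundary.
The farthest pair is (5, 4)–(3, -5) with squared distance 85. The circle on this segment as diameter has centre (4, -0.5) and r² = 85/4 = 21.25.
Check (6, 3): distance² to centre = 16.25 ≤ 21.25, so it lies inside.
All remaining points lie in this disk, and no smaller disk contains both endpoints, so this is the minimum enclosing circle.
The points at distance exactly r from the centre are (5, 4), (3, -5) — 2 points.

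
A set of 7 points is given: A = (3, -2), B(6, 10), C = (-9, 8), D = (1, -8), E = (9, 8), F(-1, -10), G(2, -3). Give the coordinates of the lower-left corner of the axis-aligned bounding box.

(-9, -10)

x-range [-9, 9], y-range [-10, 10].
The lower-left corner is (-9, -10).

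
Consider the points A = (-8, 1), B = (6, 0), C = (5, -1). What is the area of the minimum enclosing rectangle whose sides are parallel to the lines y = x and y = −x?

97.5

In coordinates u = x + y, v = x − y the rectangle is axis-aligned; the map (x,y)→(u,v) scales areas by 2.
u-values: -7, 6, 4; range = 6 − (-7) = 13.
v-values: -9, 6, 6; range = 6 − (-9) = 15.
Area = (13 × 15) / 2 = 97.5.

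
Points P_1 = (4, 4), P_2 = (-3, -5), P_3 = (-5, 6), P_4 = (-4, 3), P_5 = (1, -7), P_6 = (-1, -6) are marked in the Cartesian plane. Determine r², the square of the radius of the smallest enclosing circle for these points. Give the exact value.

The minimum enclosing circle of a finite set is fixed by two of the points (as a diameter) or three (as a circumcircle).
The minimum enclosing circle is determined by three boundary points: P_1, P_3, P_5.
Their circumcentre is (-71/42, -5/14) with r² = 45305/882.
The farthest remaining point P_6 is at distance² 28505/882 ≤ 45305/882.

45305/882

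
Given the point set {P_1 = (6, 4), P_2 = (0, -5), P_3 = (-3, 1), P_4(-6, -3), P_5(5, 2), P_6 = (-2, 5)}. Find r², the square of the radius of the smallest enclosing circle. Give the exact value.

48.25

By Welzl's lemma the MEC is supported by two points (diametrically opposite) or three points (on a circumcircle).
The farthest pair is P_1–P_4 with squared distance 193. The circle on this segment as diameter has centre (0, 0.5) and r² = 193/4 = 48.25.
Check P_2: distance² to centre = 30.25 ≤ 48.25, so it lies inside.
All remaining points lie in this disk, and no smaller disk contains both endpoints, so this is the minimum enclosing circle.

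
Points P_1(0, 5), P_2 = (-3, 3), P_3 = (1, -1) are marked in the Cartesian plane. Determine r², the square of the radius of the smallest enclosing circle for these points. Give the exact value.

Side lengths²: P_1P_2² = 13, P_1P_3² = 37, P_2P_3² = 32.
Since P_1P_3² = 37 < 32 + 13 = 45, the triangle is acute, so the smallest enclosing circle is the circumcircle.
Circumcentre = (-0.1, 1.9), r² = 9.62.

9.62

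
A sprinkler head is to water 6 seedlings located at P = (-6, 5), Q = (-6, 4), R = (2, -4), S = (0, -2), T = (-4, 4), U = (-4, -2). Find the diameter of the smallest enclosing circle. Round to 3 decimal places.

The minimum enclosing circle of a finite set is fixed by two of the points (as a diameter) or three (as a circumcircle).
The farthest pair is P–R with squared distance 145. The circle on this segment as diameter has centre (-2, 0.5) and r² = 145/4 = 36.25.
Check Q: distance² to centre = 28.25 ≤ 36.25, so it lies inside.
All remaining points lie in this disk, and no smaller disk contains both endpoints, so this is the minimum enclosing circle.
Diameter = 2r = 2√(36.25) ≈ 12.042.

12.042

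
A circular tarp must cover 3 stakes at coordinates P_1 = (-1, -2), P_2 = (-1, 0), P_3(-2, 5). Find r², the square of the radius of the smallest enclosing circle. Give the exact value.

12.5

Side lengths²: P_1P_2² = 4, P_1P_3² = 50, P_2P_3² = 26.
Since P_1P_3² = 50 ≥ 26 + 4 = 30, the angle opposite P_1P_3 is not acute, so the smallest enclosing circle has P_1P_3 as diameter.
Centre = midpoint of P_1P_3 = (-1.5, 1.5), r² = 50/4 = 12.5.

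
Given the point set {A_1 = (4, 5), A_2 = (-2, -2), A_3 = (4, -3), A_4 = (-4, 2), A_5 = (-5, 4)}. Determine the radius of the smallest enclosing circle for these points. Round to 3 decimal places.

5.736

By Welzl's lemma the MEC is supported by two points (diametrically opposite) or three points (on a circumcircle).
The minimum enclosing circle is determined by three boundary points: A_1, A_3, A_5.
Their circumcentre is (-1/9, 1) with r² = 2665/81.
The farthest remaining point A_4 is at distance² 1306/81 ≤ 2665/81.
r = √(2665/81) ≈ 5.736.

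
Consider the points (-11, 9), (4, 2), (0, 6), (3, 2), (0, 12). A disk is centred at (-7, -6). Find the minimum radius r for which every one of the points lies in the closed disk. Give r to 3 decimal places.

The required radius is the distance from (-7, -6) to the farthest point.
Squared distances: 241, 185, 193, 164, 373.
Maximum is 373, attained at (0, 12).
r = √373 ≈ 19.313.

19.313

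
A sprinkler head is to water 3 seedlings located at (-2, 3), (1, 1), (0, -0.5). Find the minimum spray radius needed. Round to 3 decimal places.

Call the three points A, B, C in the order given.
Side lengths²: AB² = 13, AC² = 16.25, BC² = 3.25.
Since AC² = 16.25 ≥ 13 + 3.25 = 16.25, the angle opposite AC is not acute, so the smallest enclosing circle has AC as diameter.
Centre = midpoint of AC = (-1, 1.25), r² = 16.25/4 = 4.0625.
r = √(4.0625) ≈ 2.016.

2.016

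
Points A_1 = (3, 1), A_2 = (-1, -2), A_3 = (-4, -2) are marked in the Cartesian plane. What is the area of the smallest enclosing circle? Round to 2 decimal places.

45.55

Side lengths²: A_1A_2² = 25, A_1A_3² = 58, A_2A_3² = 9.
Since A_1A_3² = 58 ≥ 25 + 9 = 34, the angle opposite A_1A_3 is not acute, so the smallest enclosing circle has A_1A_3 as diameter.
Centre = midpoint of A_1A_3 = (-0.5, -0.5), r² = 58/4 = 14.5.
Area = π·r² = π·14.5 ≈ 45.55.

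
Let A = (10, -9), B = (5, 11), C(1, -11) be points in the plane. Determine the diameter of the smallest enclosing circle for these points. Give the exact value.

Side lengths²: AB² = 425, AC² = 85, BC² = 500.
Since BC² = 500 < 425 + 85 = 510, the triangle is acute, so the smallest enclosing circle is the circumcircle.
Circumcentre = (125/38, -1/19), r² = 180625/1444.
Diameter = 2r = 2√(180625/1444) = 425/19.

425/19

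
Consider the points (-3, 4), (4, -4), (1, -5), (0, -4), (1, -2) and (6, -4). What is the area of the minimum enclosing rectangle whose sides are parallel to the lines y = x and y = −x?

In coordinates u = x + y, v = x − y the rectangle is axis-aligned; the map (x,y)→(u,v) scales areas by 2.
u-values: 1, 0, -4, -4, -1, 2; range = 2 − (-4) = 6.
v-values: -7, 8, 6, 4, 3, 10; range = 10 − (-7) = 17.
Area = (6 × 17) / 2 = 51.

51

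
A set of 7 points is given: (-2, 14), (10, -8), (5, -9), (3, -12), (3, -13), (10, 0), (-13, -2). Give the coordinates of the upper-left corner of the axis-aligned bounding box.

x-range [-13, 10], y-range [-13, 14].
The upper-left corner is (-13, 14).

(-13, 14)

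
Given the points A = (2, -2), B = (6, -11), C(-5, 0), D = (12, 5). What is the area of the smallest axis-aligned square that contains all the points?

The bounding box has width 17 and height 16.
An axis-aligned square enclosing the set must have side ≥ max(width, height).
So the minimum side is max(17, 16) = 17.
Area = 17² = 289.

289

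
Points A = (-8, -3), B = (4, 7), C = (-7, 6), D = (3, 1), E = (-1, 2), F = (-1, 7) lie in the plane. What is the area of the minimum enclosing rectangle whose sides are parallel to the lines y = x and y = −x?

165

In coordinates u = x + y, v = x − y the rectangle is axis-aligned; the map (x,y)→(u,v) scales areas by 2.
u-values: -11, 11, -1, 4, 1, 6; range = 11 − (-11) = 22.
v-values: -5, -3, -13, 2, -3, -8; range = 2 − (-13) = 15.
Area = (22 × 15) / 2 = 165.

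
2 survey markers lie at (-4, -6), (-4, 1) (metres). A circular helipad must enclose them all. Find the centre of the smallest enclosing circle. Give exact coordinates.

The smallest circle enclosing two points has them as diameter endpoints.
Centre = midpoint = (-4, -2.5); r² = |(-4, -6)−(-4, 1)|²/4 = 49/4 = 12.25.
Centre = (-4, -2.5).

(-4, -2.5)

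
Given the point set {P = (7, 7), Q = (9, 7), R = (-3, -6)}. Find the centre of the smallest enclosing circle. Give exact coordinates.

Side lengths²: PQ² = 4, PR² = 269, QR² = 313.
Since QR² = 313 ≥ 269 + 4 = 273, the angle opposite QR is not acute, so the smallest enclosing circle has QR as diameter.
Centre = midpoint of QR = (3, 0.5), r² = 313/4 = 78.25.
Centre = (3, 0.5).

(3, 0.5)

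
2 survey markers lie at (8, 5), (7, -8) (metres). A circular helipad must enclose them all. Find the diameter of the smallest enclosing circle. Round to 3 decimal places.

13.038

The smallest circle enclosing two points has them as diameter endpoints.
Centre = midpoint = (7.5, -1.5); r² = |(8, 5)−(7, -8)|²/4 = 170/4 = 42.5.
Diameter = 2r = 2√(42.5) ≈ 13.038.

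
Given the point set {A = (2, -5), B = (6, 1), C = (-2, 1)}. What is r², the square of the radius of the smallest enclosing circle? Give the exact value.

169/9

Side lengths²: AB² = 52, AC² = 52, BC² = 64.
Since BC² = 64 < 52 + 52 = 104, the triangle is acute, so the smallest enclosing circle is the circumcircle.
Circumcentre = (2, -2/3), r² = 169/9.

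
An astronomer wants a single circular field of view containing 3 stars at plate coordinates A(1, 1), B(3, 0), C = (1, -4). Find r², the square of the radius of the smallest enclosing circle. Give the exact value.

6.25

Side lengths²: AB² = 5, AC² = 25, BC² = 20.
Since AC² = 25 ≥ 20 + 5 = 25, the angle opposite AC is not acute, so the smallest enclosing circle has AC as diameter.
Centre = midpoint of AC = (1, -1.5), r² = 25/4 = 6.25.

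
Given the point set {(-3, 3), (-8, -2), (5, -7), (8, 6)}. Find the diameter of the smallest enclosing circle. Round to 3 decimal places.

18.066

A smallest enclosing disk is always determined by at most three of the input points on its boundary.
The minimum enclosing circle is determined by three boundary points: (-8, -2), (5, -7), (8, 6).
Their circumcentre is (13/23, 20/23) with r² = 43165/529.
The farthest remaining point (-3, 3) is at distance² 9125/529 ≤ 43165/529.
Diameter = 2r = 2√(43165/529) ≈ 18.066.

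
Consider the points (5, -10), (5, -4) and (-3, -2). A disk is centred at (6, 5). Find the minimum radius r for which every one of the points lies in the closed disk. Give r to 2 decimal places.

15.03

The required radius is the distance from (6, 5) to the farthest point.
Squared distances: 226, 82, 130.
Maximum is 226, attained at (5, -10).
r = √226 ≈ 15.03.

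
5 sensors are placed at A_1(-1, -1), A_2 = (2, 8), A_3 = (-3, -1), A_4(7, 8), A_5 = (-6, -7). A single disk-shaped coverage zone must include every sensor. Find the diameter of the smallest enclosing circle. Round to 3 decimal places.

The minimum enclosing circle of a finite set is fixed by two of the points (as a diameter) or three (as a circumcircle).
The farthest pair is A_4–A_5 with squared distance 394. The circle on this segment as diameter has centre (0.5, 0.5) and r² = 394/4 = 98.5.
Check A_1: distance² to centre = 4.5 ≤ 98.5, so it lies inside.
All remaining points lie in this disk, and no smaller disk contains both endpoints, so this is the minimum enclosing circle.
Diameter = 2r = 2√(98.5) ≈ 19.849.

19.849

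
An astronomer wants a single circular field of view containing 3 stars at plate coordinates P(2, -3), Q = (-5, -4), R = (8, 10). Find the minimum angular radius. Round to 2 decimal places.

Side lengths²: PQ² = 50, PR² = 205, QR² = 365.
Since QR² = 365 ≥ 205 + 50 = 255, the angle opposite QR is not acute, so the smallest enclosing circle has QR as diameter.
Centre = midpoint of QR = (1.5, 3), r² = 365/4 = 91.25.
r = √(91.25) ≈ 9.55.

9.55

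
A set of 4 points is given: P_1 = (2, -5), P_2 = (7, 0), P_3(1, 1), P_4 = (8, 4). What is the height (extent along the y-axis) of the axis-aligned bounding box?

max y = 4, min y = -5, so height = 9.

9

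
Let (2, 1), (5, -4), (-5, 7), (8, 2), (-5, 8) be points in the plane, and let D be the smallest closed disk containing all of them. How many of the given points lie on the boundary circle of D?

A smallest enclosing disk is always determined by at most three of the input points on its boundary.
The minimum enclosing circle is determined by three boundary points: (5, -4), (8, 2), (-5, 8).
Their circumcentre is (0.1875, 2.15625) with r² = 61.0595703125.
The farthest remaining point (-5, 7) is at distance² 50.3720703125 ≤ 61.0595703125.
The points at distance exactly r from the centre are (5, -4), (8, 2), (-5, 8) — 3 points.

3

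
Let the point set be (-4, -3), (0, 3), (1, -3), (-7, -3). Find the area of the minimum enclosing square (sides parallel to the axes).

64

The bounding box has width 8 and height 6.
An axis-aligned square enclosing the set must have side ≥ max(width, height).
So the minimum side is max(8, 6) = 8.
Area = 8² = 64.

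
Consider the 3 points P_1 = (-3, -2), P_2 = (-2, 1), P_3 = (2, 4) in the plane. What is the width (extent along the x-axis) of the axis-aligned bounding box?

5

max x = 2, min x = -3, so width = 5.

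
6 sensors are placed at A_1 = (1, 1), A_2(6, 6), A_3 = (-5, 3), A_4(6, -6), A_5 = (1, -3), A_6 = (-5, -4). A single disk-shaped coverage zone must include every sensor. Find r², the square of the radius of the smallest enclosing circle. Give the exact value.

The minimum enclosing circle is determined by three boundary points: A_2, A_4, A_6.
Their circumcentre is (31/22, 0) with r² = 27625/484.
The farthest remaining point A_3 is at distance² 24237/484 ≤ 27625/484.

27625/484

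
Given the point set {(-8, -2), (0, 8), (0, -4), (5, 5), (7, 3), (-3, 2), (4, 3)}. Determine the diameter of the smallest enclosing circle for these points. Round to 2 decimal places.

15.81

By Welzl's lemma the MEC is supported by two points (diametrically opposite) or three points (on a circumcircle).
The farthest pair is (-8, -2)–(7, 3) with squared distance 250. The circle on this segment as diameter has centre (-0.5, 0.5) and r² = 250/4 = 62.5.
Check (0, 8): distance² to centre = 56.5 ≤ 62.5, so it lies inside.
All remaining points lie in this disk, and no smaller disk contains both endpoints, so this is the minimum enclosing circle.
Diameter = 2r = 2√(62.5) ≈ 15.81.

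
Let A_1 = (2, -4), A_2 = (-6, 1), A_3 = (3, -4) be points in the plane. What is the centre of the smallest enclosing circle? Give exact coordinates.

(-1.5, -1.5)

Side lengths²: A_1A_2² = 89, A_1A_3² = 1, A_2A_3² = 106.
Since A_2A_3² = 106 ≥ 89 + 1 = 90, the angle opposite A_2A_3 is not acute, so the smallest enclosing circle has A_2A_3 as diameter.
Centre = midpoint of A_2A_3 = (-1.5, -1.5), r² = 106/4 = 26.5.
Centre = (-1.5, -1.5).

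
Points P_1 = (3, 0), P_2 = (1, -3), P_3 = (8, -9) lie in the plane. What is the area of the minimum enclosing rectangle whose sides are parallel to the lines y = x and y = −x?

35

In coordinates u = x + y, v = x − y the rectangle is axis-aligned; the map (x,y)→(u,v) scales areas by 2.
u-values: 3, -2, -1; range = 3 − (-2) = 5.
v-values: 3, 4, 17; range = 17 − 3 = 14.
Area = (5 × 14) / 2 = 35.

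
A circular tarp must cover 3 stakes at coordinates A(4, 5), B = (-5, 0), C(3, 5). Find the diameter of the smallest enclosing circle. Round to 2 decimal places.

10.30

Side lengths²: AB² = 106, AC² = 1, BC² = 89.
Since AB² = 106 ≥ 89 + 1 = 90, the angle opposite AB is not acute, so the smallest enclosing circle has AB as diameter.
Centre = midpoint of AB = (-0.5, 2.5), r² = 106/4 = 26.5.
Diameter = 2r = 2√(26.5) ≈ 10.30.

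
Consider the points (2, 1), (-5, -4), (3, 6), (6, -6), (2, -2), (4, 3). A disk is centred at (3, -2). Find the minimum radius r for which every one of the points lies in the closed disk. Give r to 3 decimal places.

8.246

The required radius is the distance from (3, -2) to the farthest point.
Squared distances: 10, 68, 64, 25, 1, 26.
Maximum is 68, attained at (-5, -4).
r = √68 ≈ 8.246.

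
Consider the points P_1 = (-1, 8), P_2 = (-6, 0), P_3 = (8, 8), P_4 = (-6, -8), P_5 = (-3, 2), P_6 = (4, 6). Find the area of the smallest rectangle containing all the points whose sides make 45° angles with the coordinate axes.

165

In coordinates u = x + y, v = x − y the rectangle is axis-aligned; the map (x,y)→(u,v) scales areas by 2.
u-values: 7, -6, 16, -14, -1, 10; range = 16 − (-14) = 30.
v-values: -9, -6, 0, 2, -5, -2; range = 2 − (-9) = 11.
Area = (30 × 11) / 2 = 165.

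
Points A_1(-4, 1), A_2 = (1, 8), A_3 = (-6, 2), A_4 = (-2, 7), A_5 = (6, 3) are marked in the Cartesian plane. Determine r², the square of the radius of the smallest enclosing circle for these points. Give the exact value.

36.25

The minimum enclosing circle of a finite set is fixed by two of the points (as a diameter) or three (as a circumcircle).
The farthest pair is A_3–A_5 with squared distance 145. The circle on this segment as diameter has centre (0, 2.5) and r² = 145/4 = 36.25.
Check A_1: distance² to centre = 18.25 ≤ 36.25, so it lies inside.
All remaining points lie in this disk, and no smaller disk contains both endpoints, so this is the minimum enclosing circle.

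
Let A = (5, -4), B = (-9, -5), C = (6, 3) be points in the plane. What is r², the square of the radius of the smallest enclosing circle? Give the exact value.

Side lengths²: AB² = 197, AC² = 50, BC² = 289.
Since BC² = 289 ≥ 197 + 50 = 247, the angle opposite BC is not acute, so the smallest enclosing circle has BC as diameter.
Centre = midpoint of BC = (-1.5, -1), r² = 289/4 = 72.25.

72.25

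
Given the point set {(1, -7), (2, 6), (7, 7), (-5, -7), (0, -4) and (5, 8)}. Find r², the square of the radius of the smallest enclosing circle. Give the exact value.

85

The farthest pair is (7, 7)–(-5, -7) with squared distance 340. The circle on this segment as diameter has centre (1, 0) and r² = 340/4 = 85.
Check (1, -7): distance² to centre = 49 ≤ 85, so it lies inside.
All remaining points lie in this disk, and no smaller disk contains both endpoints, so this is the minimum enclosing circle.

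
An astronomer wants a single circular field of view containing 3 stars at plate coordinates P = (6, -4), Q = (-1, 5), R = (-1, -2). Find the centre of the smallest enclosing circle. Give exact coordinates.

Side lengths²: PQ² = 130, PR² = 53, QR² = 49.
Since PQ² = 130 ≥ 53 + 49 = 102, the angle opposite PQ is not acute, so the smallest enclosing circle has PQ as diameter.
Centre = midpoint of PQ = (2.5, 0.5), r² = 130/4 = 32.5.
Centre = (2.5, 0.5).

(2.5, 0.5)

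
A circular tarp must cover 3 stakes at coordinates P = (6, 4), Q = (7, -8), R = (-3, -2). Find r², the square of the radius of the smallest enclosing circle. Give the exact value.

Side lengths²: PQ² = 145, PR² = 117, QR² = 136.
Since PQ² = 145 < 136 + 117 = 253, the triangle is acute, so the smallest enclosing circle is the circumcircle.
Circumcentre = (139/38, -85/38), r² = 32045/722.

32045/722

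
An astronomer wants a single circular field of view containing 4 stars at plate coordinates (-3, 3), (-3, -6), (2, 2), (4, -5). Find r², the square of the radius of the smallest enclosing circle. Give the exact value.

The minimum enclosing circle is determined by three boundary points: (-3, 3), (-3, -6), (4, -5).
Their circumcentre is (-1/14, -1.5) with r² = 2825/98.
The farthest remaining point (2, 2) is at distance² 1621/98 ≤ 2825/98.

2825/98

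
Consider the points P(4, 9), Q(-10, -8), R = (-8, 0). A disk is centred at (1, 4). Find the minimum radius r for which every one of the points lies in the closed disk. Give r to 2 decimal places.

The required radius is the distance from (1, 4) to the farthest point.
Squared distances: 34, 265, 97.
Maximum is 265, attained at Q.
r = √265 ≈ 16.28.

16.28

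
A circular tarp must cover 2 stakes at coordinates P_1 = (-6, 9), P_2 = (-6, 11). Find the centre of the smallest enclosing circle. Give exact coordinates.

The smallest circle enclosing two points has them as diameter endpoints.
Centre = midpoint = (-6, 10); r² = |P_1P_2|²/4 = 4/4 = 1.
Centre = (-6, 10).

(-6, 10)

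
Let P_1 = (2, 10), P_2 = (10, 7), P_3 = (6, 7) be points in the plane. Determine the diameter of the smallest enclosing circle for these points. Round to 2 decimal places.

8.54

Side lengths²: P_1P_2² = 73, P_1P_3² = 25, P_2P_3² = 16.
Since P_1P_2² = 73 ≥ 25 + 16 = 41, the angle opposite P_1P_2 is not acute, so the smallest enclosing circle has P_1P_2 as diameter.
Centre = midpoint of P_1P_2 = (6, 8.5), r² = 73/4 = 18.25.
Diameter = 2r = 2√(18.25) ≈ 8.54.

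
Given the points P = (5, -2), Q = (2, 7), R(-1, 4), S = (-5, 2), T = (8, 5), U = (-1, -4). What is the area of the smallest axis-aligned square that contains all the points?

The bounding box has width 13 and height 11.
An axis-aligned square enclosing the set must have side ≥ max(width, height).
So the minimum side is max(13, 11) = 13.
Area = 13² = 169.

169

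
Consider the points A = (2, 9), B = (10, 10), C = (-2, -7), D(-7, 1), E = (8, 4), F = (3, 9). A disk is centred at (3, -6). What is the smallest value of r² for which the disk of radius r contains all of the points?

305

The required radius is the distance from (3, -6) to the farthest point.
Squared distances: 226, 305, 26, 149, 125, 225.
Maximum is 305, attained at B.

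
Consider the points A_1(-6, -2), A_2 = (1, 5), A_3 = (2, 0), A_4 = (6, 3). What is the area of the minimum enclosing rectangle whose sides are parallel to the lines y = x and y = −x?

In coordinates u = x + y, v = x − y the rectangle is axis-aligned; the map (x,y)→(u,v) scales areas by 2.
u-values: -8, 6, 2, 9; range = 9 − (-8) = 17.
v-values: -4, -4, 2, 3; range = 3 − (-4) = 7.
Area = (17 × 7) / 2 = 59.5.

59.5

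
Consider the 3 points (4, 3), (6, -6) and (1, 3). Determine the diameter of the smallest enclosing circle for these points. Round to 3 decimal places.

10.296

Call the three points A, B, C in the order given.
Side lengths²: AB² = 85, AC² = 9, BC² = 106.
Since BC² = 106 ≥ 85 + 9 = 94, the angle opposite BC is not acute, so the smallest enclosing circle has BC as diameter.
Centre = midpoint of BC = (3.5, -1.5), r² = 106/4 = 26.5.
Diameter = 2r = 2√(26.5) ≈ 10.296.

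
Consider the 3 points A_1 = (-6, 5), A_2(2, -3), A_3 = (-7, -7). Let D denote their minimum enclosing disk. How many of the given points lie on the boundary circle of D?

Side lengths²: A_1A_2² = 128, A_1A_3² = 145, A_2A_3² = 97.
Since A_1A_3² = 145 < 128 + 97 = 225, the triangle is acute, so the smallest enclosing circle is the circumcircle.
Circumcentre = (-109/26, -31/26), r² = 14065/338.
The points at distance exactly r from the centre are A_1, A_2, A_3 — 3 points.

3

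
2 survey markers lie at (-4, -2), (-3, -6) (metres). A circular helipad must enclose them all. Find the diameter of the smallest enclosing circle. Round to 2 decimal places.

The smallest circle enclosing two points has them as diameter endpoints.
Centre = midpoint = (-3.5, -4); r² = |(-4, -2)−(-3, -6)|²/4 = 17/4 = 4.25.
Diameter = 2r = 2√(4.25) ≈ 4.12.

4.12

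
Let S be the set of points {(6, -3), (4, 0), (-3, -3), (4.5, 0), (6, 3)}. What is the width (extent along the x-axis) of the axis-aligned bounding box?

max x = 6, min x = -3, so width = 9.

9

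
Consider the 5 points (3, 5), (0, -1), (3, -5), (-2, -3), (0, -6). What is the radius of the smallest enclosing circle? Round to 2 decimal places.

The minimum enclosing circle of a finite set is fixed by two of the points (as a diameter) or three (as a circumcircle).
The farthest pair is (3, 5)–(0, -6) with squared distance 130. The circle on this segment as diameter has centre (1.5, -0.5) and r² = 130/4 = 32.5.
Check (0, -1): distance² to centre = 2.5 ≤ 32.5, so it lies inside.
All remaining points lie in this disk, and no smaller disk contains both endpoints, so this is the minimum enclosing circle.
r = √(32.5) ≈ 5.70.

5.70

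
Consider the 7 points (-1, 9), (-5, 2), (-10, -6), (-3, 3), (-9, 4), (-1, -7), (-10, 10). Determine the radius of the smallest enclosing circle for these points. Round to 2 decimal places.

9.62

The farthest pair is (-1, -7)–(-10, 10) with squared distance 370. The circle on this segment as diameter has centre (-5.5, 1.5) and r² = 370/4 = 92.5.
Check (-1, 9): distance² to centre = 76.5 ≤ 92.5, so it lies inside.
All remaining points lie in this disk, and no smaller disk contains both endpoints, so this is the minimum enclosing circle.
r = √(92.5) ≈ 9.62.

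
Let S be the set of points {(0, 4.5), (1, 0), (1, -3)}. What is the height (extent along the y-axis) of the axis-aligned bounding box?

max y = 4.5, min y = -3, so height = 7.5.

7.5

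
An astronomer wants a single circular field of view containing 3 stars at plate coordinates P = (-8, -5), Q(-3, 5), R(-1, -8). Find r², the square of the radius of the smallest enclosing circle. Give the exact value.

Side lengths²: PQ² = 125, PR² = 58, QR² = 173.
Since QR² = 173 < 125 + 58 = 183, the triangle is acute, so the smallest enclosing circle is the circumcircle.
Circumcentre = (-81/34, -53/34), r² = 25085/578.

25085/578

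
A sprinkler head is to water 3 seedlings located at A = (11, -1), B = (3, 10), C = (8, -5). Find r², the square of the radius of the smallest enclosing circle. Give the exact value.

Side lengths²: AB² = 185, AC² = 25, BC² = 250.
Since BC² = 250 ≥ 185 + 25 = 210, the angle opposite BC is not acute, so the smallest enclosing circle has BC as diameter.
Centre = midpoint of BC = (5.5, 2.5), r² = 250/4 = 62.5.

62.5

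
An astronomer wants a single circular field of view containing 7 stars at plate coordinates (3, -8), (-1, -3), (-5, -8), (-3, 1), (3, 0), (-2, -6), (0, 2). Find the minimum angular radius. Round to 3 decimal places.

5.836

By Welzl's lemma the MEC is supported by two points (diametrically opposite) or three points (on a circumcircle).
The minimum enclosing circle is determined by three boundary points: (3, -8), (-5, -8), (0, 2).
Their circumcentre is (-1, -3.75) with r² = 34.0625.
The farthest remaining point (3, 0) is at distance² 30.0625 ≤ 34.0625.
r = √(34.0625) ≈ 5.836.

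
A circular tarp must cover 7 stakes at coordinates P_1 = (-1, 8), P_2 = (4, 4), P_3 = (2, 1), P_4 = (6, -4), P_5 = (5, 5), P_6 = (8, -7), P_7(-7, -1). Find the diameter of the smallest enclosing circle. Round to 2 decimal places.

17.88

The minimum enclosing circle of a finite set is fixed by two of the points (as a diameter) or three (as a circumcircle).
The minimum enclosing circle is determined by three boundary points: P_1, P_6, P_7.
Their circumcentre is (73/38, -17/38) with r² = 57681/722.
The farthest remaining point P_5 is at distance² 28269/722 ≤ 57681/722.
Diameter = 2r = 2√(57681/722) ≈ 17.88.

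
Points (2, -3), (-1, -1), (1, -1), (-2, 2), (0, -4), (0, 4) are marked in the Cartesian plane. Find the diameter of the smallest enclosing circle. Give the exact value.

8

The minimum enclosing circle of a finite set is fixed by two of the points (as a diameter) or three (as a circumcircle).
The farthest pair is (0, -4)–(0, 4) with squared distance 64. The circle on this segment as diameter has centre (0, 0) and r² = 64/4 = 16.
Check (2, -3): distance² to centre = 13 ≤ 16, so it lies inside.
All remaining points lie in this disk, and no smaller disk contains both endpoints, so this is the minimum enclosing circle.
Diameter = 2r = 2√16 = 8.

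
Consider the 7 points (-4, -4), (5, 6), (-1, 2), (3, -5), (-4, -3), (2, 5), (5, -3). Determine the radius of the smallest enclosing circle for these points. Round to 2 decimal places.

By Welzl's lemma the MEC is supported by two points (diametrically opposite) or three points (on a circumcircle).
The farthest pair is (-4, -4)–(5, 6) with squared distance 181. The circle on this segment as diameter has centre (0.5, 1) and r² = 181/4 = 45.25.
Check (-1, 2): distance² to centre = 3.25 ≤ 45.25, so it lies inside.
All remaining points lie in this disk, and no smaller disk contains both endpoints, so this is the minimum enclosing circle.
r = √(45.25) ≈ 6.73.

6.73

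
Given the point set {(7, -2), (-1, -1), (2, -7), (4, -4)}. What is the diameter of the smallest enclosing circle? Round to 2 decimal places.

8.50

By Welzl's lemma the MEC is supported by two points (diametrically opposite) or three points (on a circumcircle).
The minimum enclosing circle is determined by three boundary points: (7, -2), (-1, -1), (2, -7).
Their circumcentre is (17/6, -17/6) with r² = 325/18.
The farthest remaining point (4, -4) is at distance² 49/18 ≤ 325/18.
Diameter = 2r = 2√(325/18) ≈ 8.50.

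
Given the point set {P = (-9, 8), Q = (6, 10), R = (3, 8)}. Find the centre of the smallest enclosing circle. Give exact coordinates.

Side lengths²: PQ² = 229, PR² = 144, QR² = 13.
Since PQ² = 229 ≥ 144 + 13 = 157, the angle opposite PQ is not acute, so the smallest enclosing circle has PQ as diameter.
Centre = midpoint of PQ = (-1.5, 9), r² = 229/4 = 57.25.
Centre = (-1.5, 9).

(-1.5, 9)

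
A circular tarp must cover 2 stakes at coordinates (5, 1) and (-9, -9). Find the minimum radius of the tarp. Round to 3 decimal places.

The smallest circle enclosing two points has them as diameter endpoints.
Centre = midpoint = (-2, -4); r² = |(5, 1)−(-9, -9)|²/4 = 296/4 = 74.
r = √74 ≈ 8.602.

8.602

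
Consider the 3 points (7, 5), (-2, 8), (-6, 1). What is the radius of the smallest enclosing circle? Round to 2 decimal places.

Call the three points A, B, C in the order given.
Side lengths²: AB² = 90, AC² = 185, BC² = 65.
Since AC² = 185 ≥ 90 + 65 = 155, the angle opposite AC is not acute, so the smallest enclosing circle has AC as diameter.
Centre = midpoint of AC = (0.5, 3), r² = 185/4 = 46.25.
r = √(46.25) ≈ 6.80.

6.80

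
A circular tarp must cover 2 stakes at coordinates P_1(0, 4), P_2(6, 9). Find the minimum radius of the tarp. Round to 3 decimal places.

The smallest circle enclosing two points has them as diameter endpoints.
Centre = midpoint = (3, 6.5); r² = |P_1P_2|²/4 = 61/4 = 15.25.
r = √(15.25) ≈ 3.905.

3.905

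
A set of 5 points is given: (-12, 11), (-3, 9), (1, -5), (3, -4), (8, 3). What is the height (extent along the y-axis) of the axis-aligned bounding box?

max y = 11, min y = -5, so height = 16.

16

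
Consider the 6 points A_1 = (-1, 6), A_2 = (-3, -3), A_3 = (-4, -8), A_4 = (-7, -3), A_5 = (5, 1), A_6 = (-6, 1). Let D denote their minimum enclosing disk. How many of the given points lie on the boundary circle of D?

3

By Welzl's lemma the MEC is supported by two points (diametrically opposite) or three points (on a circumcircle).
The minimum enclosing circle is determined by three boundary points: A_1, A_3, A_5.
Their circumcentre is (-41/22, -25/22) with r² = 12505/242.
The farthest remaining point A_4 is at distance² 7225/242 ≤ 12505/242.
The points at distance exactly r from the centre are A_1, A_3, A_5 — 3 points.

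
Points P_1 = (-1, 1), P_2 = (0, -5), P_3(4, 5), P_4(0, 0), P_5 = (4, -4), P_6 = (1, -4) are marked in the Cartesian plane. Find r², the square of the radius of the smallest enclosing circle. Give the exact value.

A smallest enclosing disk is always determined by at most three of the input points on its boundary.
The farthest pair is P_2–P_3 with squared distance 116. The circle on this segment as diameter has centre (2, 0) and r² = 116/4 = 29.
Check P_1: distance² to centre = 10 ≤ 29, so it lies inside.
All remaining points lie in this disk, and no smaller disk contains both endpoints, so this is the minimum enclosing circle.

29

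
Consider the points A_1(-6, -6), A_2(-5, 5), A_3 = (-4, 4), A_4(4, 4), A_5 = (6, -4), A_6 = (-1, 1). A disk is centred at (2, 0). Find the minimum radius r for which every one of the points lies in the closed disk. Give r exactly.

The required radius is the distance from (2, 0) to the farthest point.
Squared distances: 100, 74, 52, 20, 32, 10.
Maximum is 100, attained at A_1.
r = √100 = 10.

10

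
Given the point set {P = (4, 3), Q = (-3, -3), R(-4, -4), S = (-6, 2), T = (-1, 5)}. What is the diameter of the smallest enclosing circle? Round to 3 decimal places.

10.898

The minimum enclosing circle is determined by three boundary points: P, R, S.
Their circumcentre is (-49/62, 25/62) with r² = 57065/1922.
The farthest remaining point T is at distance² 40697/1922 ≤ 57065/1922.
Diameter = 2r = 2√(57065/1922) ≈ 10.898.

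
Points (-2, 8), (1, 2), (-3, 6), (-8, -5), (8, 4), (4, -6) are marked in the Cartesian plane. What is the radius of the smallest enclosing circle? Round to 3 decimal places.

9.179

The farthest pair is (-8, -5)–(8, 4) with squared distance 337. The circle on this segment as diameter has centre (0, -0.5) and r² = 337/4 = 84.25.
Check (-2, 8): distance² to centre = 76.25 ≤ 84.25, so it lies inside.
All remaining points lie in this disk, and no smaller disk contains both endpoints, so this is the minimum enclosing circle.
r = √(84.25) ≈ 9.179.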